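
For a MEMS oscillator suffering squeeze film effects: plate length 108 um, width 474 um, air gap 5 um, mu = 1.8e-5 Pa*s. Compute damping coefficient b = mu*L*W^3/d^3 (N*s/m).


Step 1: Convert to SI.
L = 108e-6 m, W = 474e-6 m, d = 5e-6 m
Step 2: W^3 = (474e-6)^3 = 1.06e-10 m^3
Step 3: d^3 = (5e-6)^3 = 1.25e-16 m^3
Step 4: b = 1.8e-5 * 108e-6 * 1.06e-10 / 1.25e-16
b = 1.66e-03 N*s/m


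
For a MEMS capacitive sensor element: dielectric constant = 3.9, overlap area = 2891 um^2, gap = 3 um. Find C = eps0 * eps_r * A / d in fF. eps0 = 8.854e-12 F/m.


Step 1: Convert area to m^2: A = 2891e-12 m^2
Step 2: Convert gap to m: d = 3e-6 m
Step 3: C = eps0 * eps_r * A / d
C = 8.854e-12 * 3.9 * 2891e-12 / 3e-6
Step 4: Convert to fF (multiply by 1e15).
C = 33.28 fF


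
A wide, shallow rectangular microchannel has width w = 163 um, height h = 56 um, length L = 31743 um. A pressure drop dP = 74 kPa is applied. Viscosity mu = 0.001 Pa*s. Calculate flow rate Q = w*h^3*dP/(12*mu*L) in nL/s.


Step 1: Convert all dimensions to SI (meters).
w = 163e-6 m, h = 56e-6 m, L = 31743e-6 m, dP = 74e3 Pa
Step 2: Q = w * h^3 * dP / (12 * mu * L)
Q = 163e-6 * (56e-6)^3 * 74e3 / (12 * 0.001 * 31743e-6) = 5.56101658e-09 m^3/s
Step 3: Convert Q from m^3/s to nL/s (1 m^3 = 1e12 nL, so multiply by 1e12).
Q = 5561.017 nL/s


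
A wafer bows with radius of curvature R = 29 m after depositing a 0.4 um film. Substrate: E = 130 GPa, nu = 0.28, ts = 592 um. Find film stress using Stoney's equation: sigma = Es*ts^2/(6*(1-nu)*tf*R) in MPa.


Step 1: Compute numerator: Es * ts^2 = 130 * 592^2 = 45560320 (GPa*um^2)
Step 2: Compute denominator (R in um): 6*(1-nu)*tf*R = 6*0.72*0.4*29e6 = 50112000.0 (um^2)
Step 3: sigma (GPa) = 45560320 / 50112000.0 = 9.0917e-01 GPa
Step 4: Convert to MPa (x1000): sigma = 909.2 MPa


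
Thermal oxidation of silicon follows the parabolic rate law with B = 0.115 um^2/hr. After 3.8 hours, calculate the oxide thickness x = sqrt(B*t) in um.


Step 1: Compute B*t = 0.115 * 3.8 = 0.437
Step 2: x = sqrt(0.437)
x = 0.661 um


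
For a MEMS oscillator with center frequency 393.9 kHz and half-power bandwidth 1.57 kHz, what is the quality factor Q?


Step 1: Q = f0 / bandwidth
Step 2: Q = 393.9 / 1.57
Q = 250.9


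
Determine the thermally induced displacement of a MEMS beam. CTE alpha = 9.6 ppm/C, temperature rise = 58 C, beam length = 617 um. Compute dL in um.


Step 1: Convert CTE: alpha = 9.6 ppm/C = 9.6e-6 /C
Step 2: dL = 9.6e-6 * 58 * 617
dL = 0.3435 um


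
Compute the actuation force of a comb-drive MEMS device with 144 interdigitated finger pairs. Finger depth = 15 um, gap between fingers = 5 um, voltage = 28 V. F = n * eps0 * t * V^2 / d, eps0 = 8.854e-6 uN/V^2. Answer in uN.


Step 1: Parameters: n=144, eps0=8.854e-6 uN/V^2, t=15 um, V=28 V, d=5 um
Step 2: V^2 = 784
Step 3: F = 144 * 8.854e-6 * 15 * 784 / 5
F = 2.999 uN


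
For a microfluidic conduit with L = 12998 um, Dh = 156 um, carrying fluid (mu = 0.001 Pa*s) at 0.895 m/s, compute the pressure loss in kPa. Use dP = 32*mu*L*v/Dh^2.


Step 1: Convert to SI: L = 12998e-6 m, Dh = 156e-6 m
Step 2: dP = 32 * 0.001 * 12998e-6 * 0.895 / (156e-6)^2
Step 3: dP = 15296.79 Pa
Step 4: Convert to kPa: dP = 15.3 kPa


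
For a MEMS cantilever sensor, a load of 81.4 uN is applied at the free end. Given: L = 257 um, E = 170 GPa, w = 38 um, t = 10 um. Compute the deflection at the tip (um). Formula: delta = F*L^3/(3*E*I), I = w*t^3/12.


Step 1: Calculate the second moment of area.
I = w * t^3 / 12 = 38 * 10^3 / 12 = 3166.6667 um^4
Step 2: Convert E to consistent units (1 GPa = 1000 uN/um^2).
E = 170 GPa = 170000 uN/um^2
Step 3: Calculate tip deflection.
delta = F * L^3 / (3 * E * I)
delta = 81.4 * 257^3 / (3 * 170000 * 3166.6667)
delta = 0.8556 um


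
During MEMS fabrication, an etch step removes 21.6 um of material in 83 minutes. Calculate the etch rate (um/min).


Step 1: Etch rate = depth / time
Step 2: rate = 21.6 / 83
rate = 0.26 um/min


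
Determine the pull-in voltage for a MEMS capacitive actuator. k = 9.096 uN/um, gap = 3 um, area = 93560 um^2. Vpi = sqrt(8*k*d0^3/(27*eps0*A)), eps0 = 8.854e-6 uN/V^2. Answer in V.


Step 1: Compute numerator: 8 * k * d0^3 = 8 * 9.096 * 3^3 = 1964.736
Step 2: Compute denominator: 27 * eps0 * A = 27 * 8.854e-6 * 93560 = 22.366266
Step 3: Vpi = sqrt(1964.736 / 22.366266)
Vpi = 9.37 V


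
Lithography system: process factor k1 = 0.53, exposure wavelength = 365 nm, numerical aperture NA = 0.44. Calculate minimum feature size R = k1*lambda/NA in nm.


Step 1: Identify values: k1 = 0.53, lambda = 365 nm, NA = 0.44
Step 2: R = k1 * lambda / NA
R = 0.53 * 365 / 0.44
R = 439.7 nm


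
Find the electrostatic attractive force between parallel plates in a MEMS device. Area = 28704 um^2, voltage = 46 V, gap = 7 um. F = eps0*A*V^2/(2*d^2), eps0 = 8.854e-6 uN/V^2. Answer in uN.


Step 1: Identify parameters.
eps0 = 8.854e-6 uN/V^2, A = 28704 um^2, V = 46 V, d = 7 um
Step 2: Compute V^2 = 46^2 = 2116
Step 3: Compute d^2 = 7^2 = 49
Step 4: F = 0.5 * 8.854e-6 * 28704 * 2116 / 49
F = 5.487 uN


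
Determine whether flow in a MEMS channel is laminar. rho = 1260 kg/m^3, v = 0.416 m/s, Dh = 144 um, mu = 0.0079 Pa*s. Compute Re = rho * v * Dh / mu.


Step 1: Convert Dh to meters: Dh = 144e-6 m
Step 2: Re = rho * v * Dh / mu
Re = 1260 * 0.416 * 144e-6 / 0.0079
Re = 9.554
Since Re = 9.554 is below ~2300, the flow is laminar.


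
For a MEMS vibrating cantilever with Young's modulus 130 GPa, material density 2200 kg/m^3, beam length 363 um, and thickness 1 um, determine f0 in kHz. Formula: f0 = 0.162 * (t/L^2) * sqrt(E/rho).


Step 1: Convert units to SI.
t_SI = 1e-6 m, L_SI = 363e-6 m
Step 2: Calculate sqrt(E/rho).
sqrt(130e9 / 2200) = 7687.06 m/s
Step 3: Compute f0.
f0 = 0.162 * 1e-6 / (363e-6)^2 * 7687.06 = 9450.7 Hz = 9.45 kHz


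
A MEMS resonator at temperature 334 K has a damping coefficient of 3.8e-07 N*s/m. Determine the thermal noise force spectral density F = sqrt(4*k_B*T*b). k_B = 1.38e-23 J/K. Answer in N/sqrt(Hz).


Step 1: Compute 4 * k_B * T * b
= 4 * 1.38e-23 * 334 * 3.8e-07
= 7.0060e-27 N^2/Hz
Step 2: F_noise = sqrt(7.0060e-27)
F_noise = 8.37e-14 N/sqrt(Hz)


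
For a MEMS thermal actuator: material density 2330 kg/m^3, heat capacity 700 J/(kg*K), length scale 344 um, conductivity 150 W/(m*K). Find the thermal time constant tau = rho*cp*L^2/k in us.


Step 1: Convert L to m: L = 344e-6 m
Step 2: L^2 = (344e-6)^2 = 1.18336e-07 m^2
Step 3: tau = 2330 * 700 * 1.18336e-07 / 150 = 1.28670677e-03 s
Step 4: Convert to microseconds (multiply by 1e6).
tau = 1286.707 us


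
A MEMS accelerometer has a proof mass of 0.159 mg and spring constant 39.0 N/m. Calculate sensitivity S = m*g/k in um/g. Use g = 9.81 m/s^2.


Step 1: Convert mass: m = 0.159 mg = 1.59e-07 kg
Step 2: S = m * g / k = 1.59e-07 * 9.81 / 39.0
Step 3: S = 4.00e-08 m/g
Step 4: Convert to um/g: S = 0.04 um/g


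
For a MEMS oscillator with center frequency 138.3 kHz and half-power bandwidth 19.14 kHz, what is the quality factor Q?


Step 1: Q = f0 / bandwidth
Step 2: Q = 138.3 / 19.14
Q = 7.2


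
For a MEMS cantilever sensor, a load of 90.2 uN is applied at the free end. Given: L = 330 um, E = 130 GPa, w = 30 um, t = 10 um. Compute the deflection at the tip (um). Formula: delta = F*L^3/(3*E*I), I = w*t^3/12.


Step 1: Calculate the second moment of area.
I = w * t^3 / 12 = 30 * 10^3 / 12 = 2500.0 um^4
Step 2: Convert E to consistent units (1 GPa = 1000 uN/um^2).
E = 130 GPa = 130000 uN/um^2
Step 3: Calculate tip deflection.
delta = F * L^3 / (3 * E * I)
delta = 90.2 * 330^3 / (3 * 130000 * 2500.0)
delta = 3.3246 um


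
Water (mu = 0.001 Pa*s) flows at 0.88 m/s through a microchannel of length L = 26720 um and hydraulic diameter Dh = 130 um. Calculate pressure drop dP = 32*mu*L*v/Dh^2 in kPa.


Step 1: Convert to SI: L = 26720e-6 m, Dh = 130e-6 m
Step 2: dP = 32 * 0.001 * 26720e-6 * 0.88 / (130e-6)^2
Step 3: dP = 44522.79 Pa
Step 4: Convert to kPa: dP = 44.52 kPa


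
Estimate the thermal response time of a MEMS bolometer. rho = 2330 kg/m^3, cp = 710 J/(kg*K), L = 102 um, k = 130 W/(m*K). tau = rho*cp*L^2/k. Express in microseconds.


Step 1: Convert L to m: L = 102e-6 m
Step 2: L^2 = (102e-6)^2 = 1.0404e-08 m^2
Step 3: tau = 2330 * 710 * 1.0404e-08 / 130 = 1.323949e-04 s
Step 4: Convert to microseconds (multiply by 1e6).
tau = 132.395 us


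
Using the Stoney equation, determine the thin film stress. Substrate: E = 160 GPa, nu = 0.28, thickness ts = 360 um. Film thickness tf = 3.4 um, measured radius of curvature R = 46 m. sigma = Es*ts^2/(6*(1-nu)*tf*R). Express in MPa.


Step 1: Compute numerator: Es * ts^2 = 160 * 360^2 = 20736000 (GPa*um^2)
Step 2: Compute denominator (R in um): 6*(1-nu)*tf*R = 6*0.72*3.4*46e6 = 675648000.0 (um^2)
Step 3: sigma (GPa) = 20736000 / 675648000.0 = 3.0691e-02 GPa
Step 4: Convert to MPa (x1000): sigma = 30.7 MPa


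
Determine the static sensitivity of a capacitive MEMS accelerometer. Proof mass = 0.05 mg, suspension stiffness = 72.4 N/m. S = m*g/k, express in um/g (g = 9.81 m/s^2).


Step 1: Convert mass: m = 0.05 mg = 5.00e-08 kg
Step 2: S = m * g / k = 5.00e-08 * 9.81 / 72.4
Step 3: S = 6.77e-09 m/g
Step 4: Convert to um/g: S = 0.007 um/g


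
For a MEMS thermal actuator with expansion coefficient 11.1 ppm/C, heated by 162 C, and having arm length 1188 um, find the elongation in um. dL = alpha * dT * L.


Step 1: Convert CTE: alpha = 11.1 ppm/C = 11.1e-6 /C
Step 2: dL = 11.1e-6 * 162 * 1188
dL = 2.1363 um


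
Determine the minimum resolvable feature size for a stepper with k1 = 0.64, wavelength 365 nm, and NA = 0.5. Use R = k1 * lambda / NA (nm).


Step 1: Identify values: k1 = 0.64, lambda = 365 nm, NA = 0.5
Step 2: R = k1 * lambda / NA
R = 0.64 * 365 / 0.5
R = 467.2 nm


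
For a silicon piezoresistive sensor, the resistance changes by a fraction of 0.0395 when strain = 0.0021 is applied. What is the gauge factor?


Step 1: Identify values.
dR/R = 0.0395, strain = 0.0021
Step 2: GF = (dR/R) / strain = 0.0395 / 0.0021
GF = 18.8


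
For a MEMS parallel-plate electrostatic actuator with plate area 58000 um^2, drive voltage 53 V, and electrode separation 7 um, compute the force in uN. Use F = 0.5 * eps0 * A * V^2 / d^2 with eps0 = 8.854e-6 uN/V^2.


Step 1: Identify parameters.
eps0 = 8.854e-6 uN/V^2, A = 58000 um^2, V = 53 V, d = 7 um
Step 2: Compute V^2 = 53^2 = 2809
Step 3: Compute d^2 = 7^2 = 49
Step 4: F = 0.5 * 8.854e-6 * 58000 * 2809 / 49
F = 14.72 uN


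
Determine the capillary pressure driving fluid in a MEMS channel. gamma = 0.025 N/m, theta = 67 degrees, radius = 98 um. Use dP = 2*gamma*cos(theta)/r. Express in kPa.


Step 1: cos(67 deg) = 0.3907
Step 2: Convert r to m: r = 98e-6 m
Step 3: dP = 2 * 0.025 * 0.3907 / 98e-6 = 199.3 Pa
Step 4: Convert Pa to kPa (divide by 1000).
dP = 0.2 kPa


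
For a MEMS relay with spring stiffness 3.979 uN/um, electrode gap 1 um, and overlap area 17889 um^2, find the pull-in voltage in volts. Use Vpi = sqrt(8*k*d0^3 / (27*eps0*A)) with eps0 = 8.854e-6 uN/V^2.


Step 1: Compute numerator: 8 * k * d0^3 = 8 * 3.979 * 1^3 = 31.832
Step 2: Compute denominator: 27 * eps0 * A = 27 * 8.854e-6 * 17889 = 4.276509
Step 3: Vpi = sqrt(31.832 / 4.276509)
Vpi = 2.73 V


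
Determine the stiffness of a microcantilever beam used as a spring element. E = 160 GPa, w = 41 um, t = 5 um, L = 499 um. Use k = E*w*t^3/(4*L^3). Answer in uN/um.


Step 1: Convert E to consistent units (1 GPa = 1000 uN/um^2).
E = 160 GPa = 160000 uN/um^2
Step 2: Compute t^3 = 5^3 = 125
Step 3: Compute L^3 = 499^3 = 124251499
Step 4: k = 160000 * 41 * 125 / (4 * 124251499)
k = 1.6499 uN/um


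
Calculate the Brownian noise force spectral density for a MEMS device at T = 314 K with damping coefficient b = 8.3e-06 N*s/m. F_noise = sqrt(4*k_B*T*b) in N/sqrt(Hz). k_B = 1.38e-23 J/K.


Step 1: Compute 4 * k_B * T * b
= 4 * 1.38e-23 * 314 * 8.3e-06
= 1.4386e-25 N^2/Hz
Step 2: F_noise = sqrt(1.4386e-25)
F_noise = 3.79e-13 N/sqrt(Hz)


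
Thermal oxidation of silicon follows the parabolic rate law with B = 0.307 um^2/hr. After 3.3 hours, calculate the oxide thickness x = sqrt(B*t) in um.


Step 1: Compute B*t = 0.307 * 3.3 = 1.0131
Step 2: x = sqrt(1.0131)
x = 1.007 um


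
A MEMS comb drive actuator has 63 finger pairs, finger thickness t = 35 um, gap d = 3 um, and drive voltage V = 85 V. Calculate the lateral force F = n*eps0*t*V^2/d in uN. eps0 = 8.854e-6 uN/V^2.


Step 1: Parameters: n=63, eps0=8.854e-6 uN/V^2, t=35 um, V=85 V, d=3 um
Step 2: V^2 = 7225
Step 3: F = 63 * 8.854e-6 * 35 * 7225 / 3
F = 47.018 uN


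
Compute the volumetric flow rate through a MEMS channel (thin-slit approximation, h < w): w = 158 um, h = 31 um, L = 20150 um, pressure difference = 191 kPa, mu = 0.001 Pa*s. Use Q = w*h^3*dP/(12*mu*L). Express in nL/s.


Step 1: Convert all dimensions to SI (meters).
w = 158e-6 m, h = 31e-6 m, L = 20150e-6 m, dP = 191e3 Pa
Step 2: Q = w * h^3 * dP / (12 * mu * L)
Q = 158e-6 * (31e-6)^3 * 191e3 / (12 * 0.001 * 20150e-6) = 3.71808436e-09 m^3/s
Step 3: Convert Q from m^3/s to nL/s (1 m^3 = 1e12 nL, so multiply by 1e12).
Q = 3718.084 nL/s


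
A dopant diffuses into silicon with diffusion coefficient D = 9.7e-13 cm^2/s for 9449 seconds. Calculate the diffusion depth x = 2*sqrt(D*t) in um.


Step 1: Compute D*t = 9.7e-13 * 9449 = 9.16553e-09 cm^2
Step 2: sqrt(D*t) = 9.57368e-05 cm
Step 3: x = 2 * 9.57368e-05 cm = 1.914736e-04 cm
Step 4: Convert to um (1 cm = 1e4 um): x = 1.915 um


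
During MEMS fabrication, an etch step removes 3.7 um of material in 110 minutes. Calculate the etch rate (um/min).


Step 1: Etch rate = depth / time
Step 2: rate = 3.7 / 110
rate = 0.034 um/min


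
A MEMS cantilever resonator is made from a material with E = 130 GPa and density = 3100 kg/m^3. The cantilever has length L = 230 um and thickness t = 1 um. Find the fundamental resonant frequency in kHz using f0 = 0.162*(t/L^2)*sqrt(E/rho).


Step 1: Convert units to SI.
t_SI = 1e-6 m, L_SI = 230e-6 m
Step 2: Calculate sqrt(E/rho).
sqrt(130e9 / 3100) = 6475.76 m/s
Step 3: Compute f0.
f0 = 0.162 * 1e-6 / (230e-6)^2 * 6475.76 = 19831.2 Hz = 19.83 kHz


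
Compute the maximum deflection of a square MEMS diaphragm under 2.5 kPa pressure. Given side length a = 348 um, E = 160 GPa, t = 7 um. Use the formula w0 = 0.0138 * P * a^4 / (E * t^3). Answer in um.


Step 1: Convert pressure to compatible units (E is in GPa, so P in GPa).
P = 2.5 kPa = 2.5e-6 GPa
Step 2: Compute numerator: 0.0138 * P * a^4.
a^4 = 348^4 = 14666178816
numerator = 0.0138 * 2.5e-6 * 14666178816 = 5.06e+02
Step 3: Compute denominator: E * t^3 = 160 * 7^3 = 54880
Step 4: w0 = numerator / denominator = 5.06e+02 / 54880 = 0.0092 um


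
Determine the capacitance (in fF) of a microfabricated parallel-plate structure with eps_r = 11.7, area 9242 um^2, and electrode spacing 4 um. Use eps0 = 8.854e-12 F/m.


Step 1: Convert area to m^2: A = 9242e-12 m^2
Step 2: Convert gap to m: d = 4e-6 m
Step 3: C = eps0 * eps_r * A / d
C = 8.854e-12 * 11.7 * 9242e-12 / 4e-6
Step 4: Convert to fF (multiply by 1e15).
C = 239.35 fF


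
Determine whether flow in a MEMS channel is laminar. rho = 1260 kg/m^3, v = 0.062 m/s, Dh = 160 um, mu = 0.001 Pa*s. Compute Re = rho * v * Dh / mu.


Step 1: Convert Dh to meters: Dh = 160e-6 m
Step 2: Re = rho * v * Dh / mu
Re = 1260 * 0.062 * 160e-6 / 0.001
Re = 12.499
Since Re = 12.499 is below ~2300, the flow is laminar.


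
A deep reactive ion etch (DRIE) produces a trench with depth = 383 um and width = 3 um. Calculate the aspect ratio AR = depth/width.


Step 1: AR = depth / width
Step 2: AR = 383 / 3
AR = 127.7


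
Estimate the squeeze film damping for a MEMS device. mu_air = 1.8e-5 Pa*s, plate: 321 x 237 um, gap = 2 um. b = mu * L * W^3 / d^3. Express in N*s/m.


Step 1: Convert to SI.
L = 321e-6 m, W = 237e-6 m, d = 2e-6 m
Step 2: W^3 = (237e-6)^3 = 1.33e-11 m^3
Step 3: d^3 = (2e-6)^3 = 8.00e-18 m^3
Step 4: b = 1.8e-5 * 321e-6 * 1.33e-11 / 8.00e-18
b = 9.61e-03 N*s/m


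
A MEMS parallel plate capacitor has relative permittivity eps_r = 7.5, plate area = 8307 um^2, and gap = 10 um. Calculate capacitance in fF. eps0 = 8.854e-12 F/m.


Step 1: Convert area to m^2: A = 8307e-12 m^2
Step 2: Convert gap to m: d = 10e-6 m
Step 3: C = eps0 * eps_r * A / d
C = 8.854e-12 * 7.5 * 8307e-12 / 10e-6
Step 4: Convert to fF (multiply by 1e15).
C = 55.16 fF


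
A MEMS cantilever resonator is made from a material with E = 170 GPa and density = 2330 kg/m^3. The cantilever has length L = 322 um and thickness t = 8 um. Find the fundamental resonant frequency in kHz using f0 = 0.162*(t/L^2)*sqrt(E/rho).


Step 1: Convert units to SI.
t_SI = 8e-6 m, L_SI = 322e-6 m
Step 2: Calculate sqrt(E/rho).
sqrt(170e9 / 2330) = 8541.74 m/s
Step 3: Compute f0.
f0 = 0.162 * 8e-6 / (322e-6)^2 * 8541.74 = 106767.6 Hz = 106.77 kHz


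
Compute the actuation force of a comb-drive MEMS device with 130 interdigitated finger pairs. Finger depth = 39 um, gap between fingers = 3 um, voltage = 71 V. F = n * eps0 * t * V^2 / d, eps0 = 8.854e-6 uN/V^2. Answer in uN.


Step 1: Parameters: n=130, eps0=8.854e-6 uN/V^2, t=39 um, V=71 V, d=3 um
Step 2: V^2 = 5041
Step 3: F = 130 * 8.854e-6 * 39 * 5041 / 3
F = 75.43 uN


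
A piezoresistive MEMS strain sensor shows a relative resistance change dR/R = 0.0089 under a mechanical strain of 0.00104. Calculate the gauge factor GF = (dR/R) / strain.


Step 1: Identify values.
dR/R = 0.0089, strain = 0.00104
Step 2: GF = (dR/R) / strain = 0.0089 / 0.00104
GF = 8.6


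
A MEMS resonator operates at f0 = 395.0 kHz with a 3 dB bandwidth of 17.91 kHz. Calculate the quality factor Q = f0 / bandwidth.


Step 1: Q = f0 / bandwidth
Step 2: Q = 395.0 / 17.91
Q = 22.1


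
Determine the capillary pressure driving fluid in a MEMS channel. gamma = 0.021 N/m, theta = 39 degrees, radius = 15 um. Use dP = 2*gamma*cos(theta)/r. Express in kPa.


Step 1: cos(39 deg) = 0.7771
Step 2: Convert r to m: r = 15e-6 m
Step 3: dP = 2 * 0.021 * 0.7771 / 15e-6 = 2175.9 Pa
Step 4: Convert Pa to kPa (divide by 1000).
dP = 2.18 kPa


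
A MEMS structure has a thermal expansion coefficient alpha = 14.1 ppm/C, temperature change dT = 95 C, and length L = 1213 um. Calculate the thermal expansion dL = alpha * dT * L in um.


Step 1: Convert CTE: alpha = 14.1 ppm/C = 14.1e-6 /C
Step 2: dL = 14.1e-6 * 95 * 1213
dL = 1.6248 um


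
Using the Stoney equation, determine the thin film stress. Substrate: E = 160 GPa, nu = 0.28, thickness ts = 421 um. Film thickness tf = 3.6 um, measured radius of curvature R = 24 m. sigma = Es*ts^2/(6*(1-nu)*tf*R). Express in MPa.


Step 1: Compute numerator: Es * ts^2 = 160 * 421^2 = 28358560 (GPa*um^2)
Step 2: Compute denominator (R in um): 6*(1-nu)*tf*R = 6*0.72*3.6*24e6 = 373248000.0 (um^2)
Step 3: sigma (GPa) = 28358560 / 373248000.0 = 7.5978e-02 GPa
Step 4: Convert to MPa (x1000): sigma = 76.0 MPa


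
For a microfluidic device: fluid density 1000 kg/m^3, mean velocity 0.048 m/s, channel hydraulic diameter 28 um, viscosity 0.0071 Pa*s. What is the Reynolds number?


Step 1: Convert Dh to meters: Dh = 28e-6 m
Step 2: Re = rho * v * Dh / mu
Re = 1000 * 0.048 * 28e-6 / 0.0071
Re = 0.189


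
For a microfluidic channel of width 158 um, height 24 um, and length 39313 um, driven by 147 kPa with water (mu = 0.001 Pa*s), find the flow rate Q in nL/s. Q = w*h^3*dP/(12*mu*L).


Step 1: Convert all dimensions to SI (meters).
w = 158e-6 m, h = 24e-6 m, L = 39313e-6 m, dP = 147e3 Pa
Step 2: Q = w * h^3 * dP / (12 * mu * L)
Q = 158e-6 * (24e-6)^3 * 147e3 / (12 * 0.001 * 39313e-6) = 6.8059807e-10 m^3/s
Step 3: Convert Q from m^3/s to nL/s (1 m^3 = 1e12 nL, so multiply by 1e12).
Q = 680.598 nL/s


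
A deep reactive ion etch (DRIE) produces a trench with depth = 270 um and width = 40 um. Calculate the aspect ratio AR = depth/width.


Step 1: AR = depth / width
Step 2: AR = 270 / 40
AR = 6.8


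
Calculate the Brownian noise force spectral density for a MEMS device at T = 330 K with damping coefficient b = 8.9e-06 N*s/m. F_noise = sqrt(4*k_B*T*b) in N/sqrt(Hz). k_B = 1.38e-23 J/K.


Step 1: Compute 4 * k_B * T * b
= 4 * 1.38e-23 * 330 * 8.9e-06
= 1.6212e-25 N^2/Hz
Step 2: F_noise = sqrt(1.6212e-25)
F_noise = 4.03e-13 N/sqrt(Hz)


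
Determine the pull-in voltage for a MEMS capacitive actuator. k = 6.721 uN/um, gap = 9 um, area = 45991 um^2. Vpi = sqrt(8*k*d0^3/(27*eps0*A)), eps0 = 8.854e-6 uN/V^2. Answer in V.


Step 1: Compute numerator: 8 * k * d0^3 = 8 * 6.721 * 9^3 = 39196.872
Step 2: Compute denominator: 27 * eps0 * A = 27 * 8.854e-6 * 45991 = 10.994516
Step 3: Vpi = sqrt(39196.872 / 10.994516)
Vpi = 59.71 V


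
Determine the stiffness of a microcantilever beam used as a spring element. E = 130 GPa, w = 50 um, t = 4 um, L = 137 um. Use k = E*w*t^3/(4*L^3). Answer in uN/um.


Step 1: Convert E to consistent units (1 GPa = 1000 uN/um^2).
E = 130 GPa = 130000 uN/um^2
Step 2: Compute t^3 = 4^3 = 64
Step 3: Compute L^3 = 137^3 = 2571353
Step 4: k = 130000 * 50 * 64 / (4 * 2571353)
k = 40.4456 uN/um


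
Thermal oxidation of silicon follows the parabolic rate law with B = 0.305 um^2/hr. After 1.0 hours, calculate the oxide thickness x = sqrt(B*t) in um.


Step 1: Compute B*t = 0.305 * 1.0 = 0.305
Step 2: x = sqrt(0.305)
x = 0.552 um


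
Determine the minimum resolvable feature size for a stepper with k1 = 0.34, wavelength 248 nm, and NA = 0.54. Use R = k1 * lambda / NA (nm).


Step 1: Identify values: k1 = 0.34, lambda = 248 nm, NA = 0.54
Step 2: R = k1 * lambda / NA
R = 0.34 * 248 / 0.54
R = 156.1 nm


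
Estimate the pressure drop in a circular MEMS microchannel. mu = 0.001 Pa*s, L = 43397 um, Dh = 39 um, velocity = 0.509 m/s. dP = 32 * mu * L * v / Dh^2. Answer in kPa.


Step 1: Convert to SI: L = 43397e-6 m, Dh = 39e-6 m
Step 2: dP = 32 * 0.001 * 43397e-6 * 0.509 / (39e-6)^2
Step 3: dP = 464727.37 Pa
Step 4: Convert to kPa: dP = 464.73 kPa


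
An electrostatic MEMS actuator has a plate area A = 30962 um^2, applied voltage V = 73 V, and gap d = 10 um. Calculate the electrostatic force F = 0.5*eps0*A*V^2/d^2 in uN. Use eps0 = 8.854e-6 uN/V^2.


Step 1: Identify parameters.
eps0 = 8.854e-6 uN/V^2, A = 30962 um^2, V = 73 V, d = 10 um
Step 2: Compute V^2 = 73^2 = 5329
Step 3: Compute d^2 = 10^2 = 100
Step 4: F = 0.5 * 8.854e-6 * 30962 * 5329 / 100
F = 7.304 uN


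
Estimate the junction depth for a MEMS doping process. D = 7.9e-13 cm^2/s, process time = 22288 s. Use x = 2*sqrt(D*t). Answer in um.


Step 1: Compute D*t = 7.9e-13 * 22288 = 1.760752e-08 cm^2
Step 2: sqrt(D*t) = 1.32693e-04 cm
Step 3: x = 2 * 1.32693e-04 cm = 2.65386e-04 cm
Step 4: Convert to um (1 cm = 1e4 um): x = 2.654 um


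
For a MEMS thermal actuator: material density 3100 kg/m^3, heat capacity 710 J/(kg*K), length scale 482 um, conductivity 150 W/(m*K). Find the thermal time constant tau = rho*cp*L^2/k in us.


Step 1: Convert L to m: L = 482e-6 m
Step 2: L^2 = (482e-6)^2 = 2.32324e-07 m^2
Step 3: tau = 3100 * 710 * 2.32324e-07 / 150 = 3.40896749e-03 s
Step 4: Convert to microseconds (multiply by 1e6).
tau = 3408.967 us


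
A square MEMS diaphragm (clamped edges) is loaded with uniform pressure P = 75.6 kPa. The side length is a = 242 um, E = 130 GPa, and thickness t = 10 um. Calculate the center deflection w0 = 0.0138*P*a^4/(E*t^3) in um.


Step 1: Convert pressure to compatible units (E is in GPa, so P in GPa).
P = 75.6 kPa = 75.6e-6 GPa
Step 2: Compute numerator: 0.0138 * P * a^4.
a^4 = 242^4 = 3429742096
numerator = 0.0138 * 75.6e-6 * 3429742096 = 3.5782e+03
Step 3: Compute denominator: E * t^3 = 130 * 10^3 = 130000
Step 4: w0 = numerator / denominator = 3.5782e+03 / 130000 = 0.0275 um


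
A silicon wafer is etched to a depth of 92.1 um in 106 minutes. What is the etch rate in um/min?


Step 1: Etch rate = depth / time
Step 2: rate = 92.1 / 106
rate = 0.869 um/min


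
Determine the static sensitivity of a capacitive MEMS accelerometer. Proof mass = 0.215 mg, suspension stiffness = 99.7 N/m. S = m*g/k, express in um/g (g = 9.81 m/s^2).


Step 1: Convert mass: m = 0.215 mg = 2.15e-07 kg
Step 2: S = m * g / k = 2.15e-07 * 9.81 / 99.7
Step 3: S = 2.12e-08 m/g
Step 4: Convert to um/g: S = 0.021 um/g


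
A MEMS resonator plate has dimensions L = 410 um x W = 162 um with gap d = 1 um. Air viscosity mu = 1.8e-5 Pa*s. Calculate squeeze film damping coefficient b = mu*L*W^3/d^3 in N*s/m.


Step 1: Convert to SI.
L = 410e-6 m, W = 162e-6 m, d = 1e-6 m
Step 2: W^3 = (162e-6)^3 = 4.25e-12 m^3
Step 3: d^3 = (1e-6)^3 = 1.00e-18 m^3
Step 4: b = 1.8e-5 * 410e-6 * 4.25e-12 / 1.00e-18
b = 3.14e-02 N*s/m


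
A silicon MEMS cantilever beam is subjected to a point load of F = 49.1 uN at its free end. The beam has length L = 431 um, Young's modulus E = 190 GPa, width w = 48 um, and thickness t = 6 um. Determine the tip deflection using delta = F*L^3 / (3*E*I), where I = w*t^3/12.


Step 1: Calculate the second moment of area.
I = w * t^3 / 12 = 48 * 6^3 / 12 = 864.0 um^4
Step 2: Convert E to consistent units (1 GPa = 1000 uN/um^2).
E = 190 GPa = 190000 uN/um^2
Step 3: Calculate tip deflection.
delta = F * L^3 / (3 * E * I)
delta = 49.1 * 431^3 / (3 * 190000 * 864.0)
delta = 7.9822 um


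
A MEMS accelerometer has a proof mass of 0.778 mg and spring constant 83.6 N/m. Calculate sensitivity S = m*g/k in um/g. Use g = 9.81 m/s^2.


Step 1: Convert mass: m = 0.778 mg = 7.78e-07 kg
Step 2: S = m * g / k = 7.78e-07 * 9.81 / 83.6
Step 3: S = 9.13e-08 m/g
Step 4: Convert to um/g: S = 0.091 um/g


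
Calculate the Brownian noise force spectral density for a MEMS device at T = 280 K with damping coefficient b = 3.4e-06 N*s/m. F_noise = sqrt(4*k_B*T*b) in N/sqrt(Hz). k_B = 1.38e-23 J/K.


Step 1: Compute 4 * k_B * T * b
= 4 * 1.38e-23 * 280 * 3.4e-06
= 5.2550e-26 N^2/Hz
Step 2: F_noise = sqrt(5.2550e-26)
F_noise = 2.29e-13 N/sqrt(Hz)


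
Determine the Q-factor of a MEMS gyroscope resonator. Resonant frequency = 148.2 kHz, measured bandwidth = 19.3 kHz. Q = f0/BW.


Step 1: Q = f0 / bandwidth
Step 2: Q = 148.2 / 19.3
Q = 7.7


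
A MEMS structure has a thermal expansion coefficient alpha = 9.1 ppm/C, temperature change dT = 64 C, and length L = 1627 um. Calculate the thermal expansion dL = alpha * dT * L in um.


Step 1: Convert CTE: alpha = 9.1 ppm/C = 9.1e-6 /C
Step 2: dL = 9.1e-6 * 64 * 1627
dL = 0.9476 um


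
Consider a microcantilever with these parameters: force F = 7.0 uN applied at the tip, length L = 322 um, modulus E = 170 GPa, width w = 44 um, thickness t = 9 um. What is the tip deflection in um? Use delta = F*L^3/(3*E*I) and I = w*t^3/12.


Step 1: Calculate the second moment of area.
I = w * t^3 / 12 = 44 * 9^3 / 12 = 2673.0 um^4
Step 2: Convert E to consistent units (1 GPa = 1000 uN/um^2).
E = 170 GPa = 170000 uN/um^2
Step 3: Calculate tip deflection.
delta = F * L^3 / (3 * E * I)
delta = 7.0 * 322^3 / (3 * 170000 * 2673.0)
delta = 0.1714 um


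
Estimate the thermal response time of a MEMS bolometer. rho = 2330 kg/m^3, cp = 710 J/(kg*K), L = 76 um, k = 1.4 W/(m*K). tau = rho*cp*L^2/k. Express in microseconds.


Step 1: Convert L to m: L = 76e-6 m
Step 2: L^2 = (76e-6)^2 = 5.776e-09 m^2
Step 3: tau = 2330 * 710 * 5.776e-09 / 1.4 = 6.82516914e-03 s
Step 4: Convert to microseconds (multiply by 1e6).
tau = 6825.169 us


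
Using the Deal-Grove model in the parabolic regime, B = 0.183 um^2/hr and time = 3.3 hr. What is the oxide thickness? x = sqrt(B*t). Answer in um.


Step 1: Compute B*t = 0.183 * 3.3 = 0.6039
Step 2: x = sqrt(0.6039)
x = 0.777 um


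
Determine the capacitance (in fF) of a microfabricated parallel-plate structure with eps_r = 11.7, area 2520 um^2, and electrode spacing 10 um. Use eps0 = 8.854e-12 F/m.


Step 1: Convert area to m^2: A = 2520e-12 m^2
Step 2: Convert gap to m: d = 10e-6 m
Step 3: C = eps0 * eps_r * A / d
C = 8.854e-12 * 11.7 * 2520e-12 / 10e-6
Step 4: Convert to fF (multiply by 1e15).
C = 26.11 fF


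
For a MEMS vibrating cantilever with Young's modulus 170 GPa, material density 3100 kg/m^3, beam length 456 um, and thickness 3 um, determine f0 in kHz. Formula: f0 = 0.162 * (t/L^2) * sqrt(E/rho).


Step 1: Convert units to SI.
t_SI = 3e-6 m, L_SI = 456e-6 m
Step 2: Calculate sqrt(E/rho).
sqrt(170e9 / 3100) = 7405.32 m/s
Step 3: Compute f0.
f0 = 0.162 * 3e-6 / (456e-6)^2 * 7405.32 = 17308.1 Hz = 17.31 kHz


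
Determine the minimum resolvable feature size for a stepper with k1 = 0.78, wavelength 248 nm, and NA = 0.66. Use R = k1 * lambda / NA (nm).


Step 1: Identify values: k1 = 0.78, lambda = 248 nm, NA = 0.66
Step 2: R = k1 * lambda / NA
R = 0.78 * 248 / 0.66
R = 293.1 nm


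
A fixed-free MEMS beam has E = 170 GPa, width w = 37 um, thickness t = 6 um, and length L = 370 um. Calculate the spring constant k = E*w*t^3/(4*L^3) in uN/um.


Step 1: Convert E to consistent units (1 GPa = 1000 uN/um^2).
E = 170 GPa = 170000 uN/um^2
Step 2: Compute t^3 = 6^3 = 216
Step 3: Compute L^3 = 370^3 = 50653000
Step 4: k = 170000 * 37 * 216 / (4 * 50653000)
k = 6.7056 uN/um


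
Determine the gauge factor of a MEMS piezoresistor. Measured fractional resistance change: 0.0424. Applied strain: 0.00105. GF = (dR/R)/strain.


Step 1: Identify values.
dR/R = 0.0424, strain = 0.00105
Step 2: GF = (dR/R) / strain = 0.0424 / 0.00105
GF = 40.4


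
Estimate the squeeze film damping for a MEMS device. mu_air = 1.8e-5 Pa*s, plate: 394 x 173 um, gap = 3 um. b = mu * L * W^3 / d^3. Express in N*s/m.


Step 1: Convert to SI.
L = 394e-6 m, W = 173e-6 m, d = 3e-6 m
Step 2: W^3 = (173e-6)^3 = 5.18e-12 m^3
Step 3: d^3 = (3e-6)^3 = 2.70e-17 m^3
Step 4: b = 1.8e-5 * 394e-6 * 5.18e-12 / 2.70e-17
b = 1.36e-03 N*s/m


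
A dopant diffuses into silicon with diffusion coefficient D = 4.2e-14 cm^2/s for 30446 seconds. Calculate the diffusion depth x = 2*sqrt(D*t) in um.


Step 1: Compute D*t = 4.2e-14 * 30446 = 1.278732e-09 cm^2
Step 2: sqrt(D*t) = 3.5759e-05 cm
Step 3: x = 2 * 3.5759e-05 cm = 7.1518e-05 cm
Step 4: Convert to um (1 cm = 1e4 um): x = 0.715 um


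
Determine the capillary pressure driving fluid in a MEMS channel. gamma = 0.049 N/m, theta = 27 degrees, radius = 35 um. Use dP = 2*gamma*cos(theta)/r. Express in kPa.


Step 1: cos(27 deg) = 0.891
Step 2: Convert r to m: r = 35e-6 m
Step 3: dP = 2 * 0.049 * 0.891 / 35e-6 = 2494.8 Pa
Step 4: Convert Pa to kPa (divide by 1000).
dP = 2.49 kPa


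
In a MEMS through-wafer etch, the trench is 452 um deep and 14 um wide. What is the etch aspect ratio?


Step 1: AR = depth / width
Step 2: AR = 452 / 14
AR = 32.3


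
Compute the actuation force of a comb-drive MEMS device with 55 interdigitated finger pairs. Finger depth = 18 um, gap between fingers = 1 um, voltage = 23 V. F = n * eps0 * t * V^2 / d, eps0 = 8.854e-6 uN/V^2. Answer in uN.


Step 1: Parameters: n=55, eps0=8.854e-6 uN/V^2, t=18 um, V=23 V, d=1 um
Step 2: V^2 = 529
Step 3: F = 55 * 8.854e-6 * 18 * 529 / 1
F = 4.637 uN


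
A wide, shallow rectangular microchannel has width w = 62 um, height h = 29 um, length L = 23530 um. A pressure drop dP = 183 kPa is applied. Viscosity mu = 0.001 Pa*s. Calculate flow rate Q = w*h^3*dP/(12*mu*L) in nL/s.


Step 1: Convert all dimensions to SI (meters).
w = 62e-6 m, h = 29e-6 m, L = 23530e-6 m, dP = 183e3 Pa
Step 2: Q = w * h^3 * dP / (12 * mu * L)
Q = 62e-6 * (29e-6)^3 * 183e3 / (12 * 0.001 * 23530e-6) = 9.8001698e-10 m^3/s
Step 3: Convert Q from m^3/s to nL/s (1 m^3 = 1e12 nL, so multiply by 1e12).
Q = 980.017 nL/s


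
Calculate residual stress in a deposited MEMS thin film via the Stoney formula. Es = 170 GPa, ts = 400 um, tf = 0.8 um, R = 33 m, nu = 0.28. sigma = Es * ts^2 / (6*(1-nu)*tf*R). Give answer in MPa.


Step 1: Compute numerator: Es * ts^2 = 170 * 400^2 = 27200000 (GPa*um^2)
Step 2: Compute denominator (R in um): 6*(1-nu)*tf*R = 6*0.72*0.8*33e6 = 114048000.0 (um^2)
Step 3: sigma (GPa) = 27200000 / 114048000.0 = 2.38496e-01 GPa
Step 4: Convert to MPa (x1000): sigma = 238.5 MPa


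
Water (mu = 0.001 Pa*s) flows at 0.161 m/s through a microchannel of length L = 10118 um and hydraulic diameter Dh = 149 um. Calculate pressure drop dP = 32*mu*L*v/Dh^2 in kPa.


Step 1: Convert to SI: L = 10118e-6 m, Dh = 149e-6 m
Step 2: dP = 32 * 0.001 * 10118e-6 * 0.161 / (149e-6)^2
Step 3: dP = 2348.00 Pa
Step 4: Convert to kPa: dP = 2.35 kPa


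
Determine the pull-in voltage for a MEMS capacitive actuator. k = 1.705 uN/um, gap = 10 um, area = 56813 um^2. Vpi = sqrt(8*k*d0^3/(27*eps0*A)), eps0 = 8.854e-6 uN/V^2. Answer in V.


Step 1: Compute numerator: 8 * k * d0^3 = 8 * 1.705 * 10^3 = 13640.0
Step 2: Compute denominator: 27 * eps0 * A = 27 * 8.854e-6 * 56813 = 13.581602
Step 3: Vpi = sqrt(13640.0 / 13.581602)
Vpi = 31.69 V


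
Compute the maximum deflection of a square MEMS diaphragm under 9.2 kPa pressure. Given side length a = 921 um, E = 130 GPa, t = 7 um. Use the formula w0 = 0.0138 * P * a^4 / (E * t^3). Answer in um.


Step 1: Convert pressure to compatible units (E is in GPa, so P in GPa).
P = 9.2 kPa = 9.2e-6 GPa
Step 2: Compute numerator: 0.0138 * P * a^4.
a^4 = 921^4 = 719512794081
numerator = 0.0138 * 9.2e-6 * 719512794081 = 9.134934e+04
Step 3: Compute denominator: E * t^3 = 130 * 7^3 = 44590
Step 4: w0 = numerator / denominator = 9.134934e+04 / 44590 = 2.0487 um


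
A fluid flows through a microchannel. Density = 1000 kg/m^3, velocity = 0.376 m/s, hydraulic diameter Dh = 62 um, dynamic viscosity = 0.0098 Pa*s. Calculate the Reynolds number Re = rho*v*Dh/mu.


Step 1: Convert Dh to meters: Dh = 62e-6 m
Step 2: Re = rho * v * Dh / mu
Re = 1000 * 0.376 * 62e-6 / 0.0098
Re = 2.379


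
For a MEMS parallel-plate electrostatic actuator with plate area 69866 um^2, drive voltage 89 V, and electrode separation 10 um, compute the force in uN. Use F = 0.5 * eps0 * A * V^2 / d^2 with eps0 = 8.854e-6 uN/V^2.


Step 1: Identify parameters.
eps0 = 8.854e-6 uN/V^2, A = 69866 um^2, V = 89 V, d = 10 um
Step 2: Compute V^2 = 89^2 = 7921
Step 3: Compute d^2 = 10^2 = 100
Step 4: F = 0.5 * 8.854e-6 * 69866 * 7921 / 100
F = 24.499 uN


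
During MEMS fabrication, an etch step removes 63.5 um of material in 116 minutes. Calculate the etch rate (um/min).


Step 1: Etch rate = depth / time
Step 2: rate = 63.5 / 116
rate = 0.547 um/min


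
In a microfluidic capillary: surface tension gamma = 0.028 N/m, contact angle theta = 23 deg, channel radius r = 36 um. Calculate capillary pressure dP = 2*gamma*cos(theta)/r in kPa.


Step 1: cos(23 deg) = 0.9205
Step 2: Convert r to m: r = 36e-6 m
Step 3: dP = 2 * 0.028 * 0.9205 / 36e-6 = 1431.9 Pa
Step 4: Convert Pa to kPa (divide by 1000).
dP = 1.43 kPa


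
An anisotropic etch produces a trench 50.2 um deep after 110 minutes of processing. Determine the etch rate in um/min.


Step 1: Etch rate = depth / time
Step 2: rate = 50.2 / 110
rate = 0.456 um/min


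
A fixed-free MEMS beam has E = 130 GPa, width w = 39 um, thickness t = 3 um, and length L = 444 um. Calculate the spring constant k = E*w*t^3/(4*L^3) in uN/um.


Step 1: Convert E to consistent units (1 GPa = 1000 uN/um^2).
E = 130 GPa = 130000 uN/um^2
Step 2: Compute t^3 = 3^3 = 27
Step 3: Compute L^3 = 444^3 = 87528384
Step 4: k = 130000 * 39 * 27 / (4 * 87528384)
k = 0.391 uN/um


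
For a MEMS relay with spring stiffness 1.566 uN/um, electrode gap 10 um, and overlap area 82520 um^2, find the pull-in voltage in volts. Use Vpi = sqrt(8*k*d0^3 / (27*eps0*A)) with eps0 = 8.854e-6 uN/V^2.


Step 1: Compute numerator: 8 * k * d0^3 = 8 * 1.566 * 10^3 = 12528.0
Step 2: Compute denominator: 27 * eps0 * A = 27 * 8.854e-6 * 82520 = 19.727066
Step 3: Vpi = sqrt(12528.0 / 19.727066)
Vpi = 25.2 V


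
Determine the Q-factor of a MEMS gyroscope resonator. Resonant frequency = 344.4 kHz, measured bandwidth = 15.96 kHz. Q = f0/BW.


Step 1: Q = f0 / bandwidth
Step 2: Q = 344.4 / 15.96
Q = 21.6


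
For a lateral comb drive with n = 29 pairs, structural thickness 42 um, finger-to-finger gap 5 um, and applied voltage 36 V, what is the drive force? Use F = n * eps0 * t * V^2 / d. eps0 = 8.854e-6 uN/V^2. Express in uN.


Step 1: Parameters: n=29, eps0=8.854e-6 uN/V^2, t=42 um, V=36 V, d=5 um
Step 2: V^2 = 1296
Step 3: F = 29 * 8.854e-6 * 42 * 1296 / 5
F = 2.795 uN


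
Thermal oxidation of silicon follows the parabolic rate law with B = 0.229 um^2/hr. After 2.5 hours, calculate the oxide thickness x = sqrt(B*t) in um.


Step 1: Compute B*t = 0.229 * 2.5 = 0.5725
Step 2: x = sqrt(0.5725)
x = 0.757 um


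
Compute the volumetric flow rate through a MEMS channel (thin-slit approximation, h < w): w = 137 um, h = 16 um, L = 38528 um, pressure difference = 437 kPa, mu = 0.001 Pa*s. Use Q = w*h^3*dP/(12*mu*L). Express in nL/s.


Step 1: Convert all dimensions to SI (meters).
w = 137e-6 m, h = 16e-6 m, L = 38528e-6 m, dP = 437e3 Pa
Step 2: Q = w * h^3 * dP / (12 * mu * L)
Q = 137e-6 * (16e-6)^3 * 437e3 / (12 * 0.001 * 38528e-6) = 5.3040089e-10 m^3/s
Step 3: Convert Q from m^3/s to nL/s (1 m^3 = 1e12 nL, so multiply by 1e12).
Q = 530.401 nL/s


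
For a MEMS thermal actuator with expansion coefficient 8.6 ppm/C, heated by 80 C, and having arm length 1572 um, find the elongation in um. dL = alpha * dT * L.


Step 1: Convert CTE: alpha = 8.6 ppm/C = 8.6e-6 /C
Step 2: dL = 8.6e-6 * 80 * 1572
dL = 1.0815 um


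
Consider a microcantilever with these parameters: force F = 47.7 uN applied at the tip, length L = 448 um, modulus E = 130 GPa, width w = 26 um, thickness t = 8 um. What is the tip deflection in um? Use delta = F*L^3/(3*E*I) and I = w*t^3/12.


Step 1: Calculate the second moment of area.
I = w * t^3 / 12 = 26 * 8^3 / 12 = 1109.3333 um^4
Step 2: Convert E to consistent units (1 GPa = 1000 uN/um^2).
E = 130 GPa = 130000 uN/um^2
Step 3: Calculate tip deflection.
delta = F * L^3 / (3 * E * I)
delta = 47.7 * 448^3 / (3 * 130000 * 1109.3333)
delta = 9.9135 um


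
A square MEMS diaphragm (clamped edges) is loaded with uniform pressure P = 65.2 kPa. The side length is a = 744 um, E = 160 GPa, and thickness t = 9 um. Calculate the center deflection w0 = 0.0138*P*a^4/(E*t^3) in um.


Step 1: Convert pressure to compatible units (E is in GPa, so P in GPa).
P = 65.2 kPa = 65.2e-6 GPa
Step 2: Compute numerator: 0.0138 * P * a^4.
a^4 = 744^4 = 306402103296
numerator = 0.0138 * 65.2e-6 * 306402103296 = 2.756884e+05
Step 3: Compute denominator: E * t^3 = 160 * 9^3 = 116640
Step 4: w0 = numerator / denominator = 2.756884e+05 / 116640 = 2.3636 um


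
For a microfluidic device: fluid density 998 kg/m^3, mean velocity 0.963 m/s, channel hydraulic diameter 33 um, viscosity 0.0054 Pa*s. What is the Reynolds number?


Step 1: Convert Dh to meters: Dh = 33e-6 m
Step 2: Re = rho * v * Dh / mu
Re = 998 * 0.963 * 33e-6 / 0.0054
Re = 5.873


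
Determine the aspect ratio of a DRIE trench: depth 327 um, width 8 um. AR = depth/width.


Step 1: AR = depth / width
Step 2: AR = 327 / 8
AR = 40.9


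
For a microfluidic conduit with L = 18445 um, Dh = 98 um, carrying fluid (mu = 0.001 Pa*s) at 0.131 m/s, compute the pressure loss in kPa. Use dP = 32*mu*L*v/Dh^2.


Step 1: Convert to SI: L = 18445e-6 m, Dh = 98e-6 m
Step 2: dP = 32 * 0.001 * 18445e-6 * 0.131 / (98e-6)^2
Step 3: dP = 8050.96 Pa
Step 4: Convert to kPa: dP = 8.05 kPa


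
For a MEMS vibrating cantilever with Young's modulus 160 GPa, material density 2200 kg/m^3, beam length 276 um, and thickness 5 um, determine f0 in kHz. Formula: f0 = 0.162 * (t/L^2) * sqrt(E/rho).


Step 1: Convert units to SI.
t_SI = 5e-6 m, L_SI = 276e-6 m
Step 2: Calculate sqrt(E/rho).
sqrt(160e9 / 2200) = 8528.03 m/s
Step 3: Compute f0.
f0 = 0.162 * 5e-6 / (276e-6)^2 * 8528.03 = 90680.8 Hz = 90.68 kHz


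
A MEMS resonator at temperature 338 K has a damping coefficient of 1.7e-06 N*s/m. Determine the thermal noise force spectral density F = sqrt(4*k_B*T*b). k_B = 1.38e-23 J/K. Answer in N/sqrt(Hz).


Step 1: Compute 4 * k_B * T * b
= 4 * 1.38e-23 * 338 * 1.7e-06
= 3.1718e-26 N^2/Hz
Step 2: F_noise = sqrt(3.1718e-26)
F_noise = 1.78e-13 N/sqrt(Hz)
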